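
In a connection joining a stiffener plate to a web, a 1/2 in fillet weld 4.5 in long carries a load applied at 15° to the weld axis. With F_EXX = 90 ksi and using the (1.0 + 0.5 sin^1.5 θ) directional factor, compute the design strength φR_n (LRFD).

t_e = 0.707 × 0.5 = 0.3535 in; A_we = 0.3535 × 4.5 = 1.591 in².
Directional factor: 1.0 + 0.5 sin^1.5(15°) = 1.066.
F_nw = 0.6 × 90 × 1.066 = 57.56 ksi.
φR_n = 0.75 × 57.56 × 1.591 = 68.67 kips.

φR_n ≈ 68.7 kips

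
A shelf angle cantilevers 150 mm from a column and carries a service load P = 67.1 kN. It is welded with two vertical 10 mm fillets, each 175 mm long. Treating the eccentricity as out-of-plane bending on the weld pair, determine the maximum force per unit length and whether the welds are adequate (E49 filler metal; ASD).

f_max ≈ 1000 N/mm; adequate

E49XX → F_EXX = 490 MPa.
L_w = 2 × 175 = 350 mm; section modulus (unit throat) S = 2 × L²/6 = 10210 mm².
Direct shear f_v = P/L_w = 67.1×10³/350 = 191.7 N/mm.
Moment M = P × e = 67.1×10³ × 150 = 10065000 N·mm; bending f_b = M/S = 986 N/mm.
f_max = √(f_v² + f_b²) = √(191.7² + 986²) = 1004 N/mm.
r_n/Ω = (1/2.0) × 0.6 × 490 × (0.707 × 10) = 1039 N/mm → adequate.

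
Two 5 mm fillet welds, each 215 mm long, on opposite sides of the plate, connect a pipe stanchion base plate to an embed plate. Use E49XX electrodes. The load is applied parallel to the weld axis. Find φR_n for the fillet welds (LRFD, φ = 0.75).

φR_n ≈ 335 kN

E49XX → F_EXX = 490 MPa.
Effective throat t_e = 0.707 × 5 = 3.535 mm.
Total length L = 430 mm; A_we = 3.535 × 430 = 1520 mm².
F_nw = 0.6 F_EXX = 0.6 × 490 = 294 MPa.
φR_n = 0.75 × 294 × 1520 × 10⁻³ = 335.2 kN.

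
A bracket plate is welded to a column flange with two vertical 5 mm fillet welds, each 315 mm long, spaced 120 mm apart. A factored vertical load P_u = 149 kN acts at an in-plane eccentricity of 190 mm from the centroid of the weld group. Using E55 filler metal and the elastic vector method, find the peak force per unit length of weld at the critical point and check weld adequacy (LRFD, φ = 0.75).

E55XX → F_EXX = 550 MPa.
Total weld length L_w = 630 mm. Treat welds as unit-width lines.
Polar moment about centroid: J = 2[d³/12 + d(b/2)²] = 2[315³/12 + 315×60²] = 7477000 mm³.
Direct shear f_v = P/L_w = 149×10³ / 630 = 236.5 N/mm (vertical).
Torsion M = P·e = 149×10³ × 190 = 28310000 N·mm.
Critical point at (x, y) = (60, 157.5) from centroid. f_tx = M·y/J = 596.3 N/mm; f_ty = M·x/J = 227.2 N/mm.
Resultant f_max = √[f_tx² + (f_v + f_ty)²] = √[596.3² + (236.5 + 227.2)²] = 755.4 N/mm.
Capacity per unit length: φr_n = 0.75 × 0.6 × 550 × (0.707 × 5) = 874.9 N/mm.
755.4 ≤ 874.9 → adequate.

f_max ≈ 755 N/mm; adequate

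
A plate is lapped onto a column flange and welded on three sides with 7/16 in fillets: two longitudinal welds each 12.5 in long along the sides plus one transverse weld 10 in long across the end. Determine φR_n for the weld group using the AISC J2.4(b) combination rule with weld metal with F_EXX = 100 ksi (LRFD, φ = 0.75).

t_e = 0.707 × 0.4375 = 0.3093 in.
R_nwl = 0.6 × 100 × 0.3093 × 25 = 464 kips (longitudinal, 2 welds).
R_nwt = 0.6 × 100 × 0.3093 × 10 = 185.6 kips (transverse, base value).
(i) R_nwl + R_nwt = 649.6 kips; (ii) 0.85 R_nwl + 1.5 R_nwt = 672.8 kips.
R_n = max = 672.8 kips [governs: (ii)]; φR_n = 504.6 kips.

φR_n ≈ 505 kips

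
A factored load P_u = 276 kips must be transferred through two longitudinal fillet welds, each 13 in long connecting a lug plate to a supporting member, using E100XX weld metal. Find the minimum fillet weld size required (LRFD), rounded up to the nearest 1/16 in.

E100XX → F_EXX = 100 ksi.
Total weld length L = 26 in.
Required throat t_e = P_u / (φ × 0.6 F_EXX × L) = 276 / (0.75 × 0.6 × 100 × 26) = 0.2359 in.
Required leg w = t_e / 0.707 = 0.3337 in → use 3/8 in.

w = 3/8 in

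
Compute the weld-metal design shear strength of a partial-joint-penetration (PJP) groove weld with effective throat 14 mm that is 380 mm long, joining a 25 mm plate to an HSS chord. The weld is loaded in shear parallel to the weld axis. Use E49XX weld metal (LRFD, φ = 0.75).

φR_n ≈ 1170 kN

E49XX → F_EXX = 490 MPa.
Effective throat (given) t_e = 14 mm.
A_we = 14 × 380 = 5320 mm².
F_nw = 0.6 F_EXX = 294 MPa.
φR_n = 0.75 × 294 × 5320 × 10⁻³ = 1173 kN.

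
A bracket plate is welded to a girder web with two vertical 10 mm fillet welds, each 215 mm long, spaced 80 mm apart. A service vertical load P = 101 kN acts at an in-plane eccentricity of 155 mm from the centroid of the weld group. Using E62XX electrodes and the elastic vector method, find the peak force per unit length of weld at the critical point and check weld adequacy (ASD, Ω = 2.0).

E62XX → F_EXX = 620 MPa.
Total weld length L_w = 430 mm. Treat welds as unit-width lines.
Polar moment about centroid: J = 2[d³/12 + d(b/2)²] = 2[215³/12 + 215×40²] = 2344000 mm³.
Direct shear f_v = P/L_w = 101×10³ / 430 = 234.9 N/mm (vertical).
Torsion M = P·e = 101×10³ × 155 = 15655000 N·mm.
Critical point at (x, y) = (40, 107.5) from centroid. f_tx = M·y/J = 717.8 N/mm; f_ty = M·x/J = 267.1 N/mm.
Resultant f_max = √[f_tx² + (f_v + f_ty)²] = √[717.8² + (234.9 + 267.1)²] = 876 N/mm.
Capacity per unit length: r_n/Ω = (1/2.0) × 0.6 × 620 × (0.707 × 10) = 1315 N/mm.
876 ≤ 1315 → adequate.

f_max ≈ 876 N/mm; adequate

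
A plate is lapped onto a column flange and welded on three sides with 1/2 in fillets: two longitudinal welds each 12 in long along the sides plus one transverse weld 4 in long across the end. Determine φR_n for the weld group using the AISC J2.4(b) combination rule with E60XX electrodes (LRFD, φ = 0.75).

φR_n ≈ 267 kip

E60XX → F_EXX = 60 ksi.
t_e = 0.707 × 0.5 = 0.3535 in.
R_nwl = 0.6 × 60 × 0.3535 × 24 = 305.4 kip (longitudinal, 2 welds).
R_nwt = 0.6 × 60 × 0.3535 × 4 = 50.9 kip (transverse, base value).
(i) R_nwl + R_nwt = 356.3 kip; (ii) 0.85 R_nwl + 1.5 R_nwt = 336 kip.
R_n = max = 356.3 kip [governs: (i)]; φR_n = 267.2 kip.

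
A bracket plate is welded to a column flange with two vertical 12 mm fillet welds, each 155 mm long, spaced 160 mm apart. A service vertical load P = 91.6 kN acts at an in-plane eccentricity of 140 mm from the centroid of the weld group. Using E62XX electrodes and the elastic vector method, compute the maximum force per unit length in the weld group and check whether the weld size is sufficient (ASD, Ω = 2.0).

f_max ≈ 788 N/mm; adequate

E62XX → F_EXX = 620 MPa.
Total weld length L_w = 310 mm. Treat welds as unit-width lines.
Polar moment about centroid: J = 2[d³/12 + d(b/2)²] = 2[155³/12 + 155×80²] = 2605000 mm³.
Direct shear f_v = P/L_w = 91.6×10³ / 310 = 295.5 N/mm (vertical).
Torsion M = P·e = 91.6×10³ × 140 = 12824000 N·mm.
Critical point at (x, y) = (80, 77.5) from centroid. f_tx = M·y/J = 381.6 N/mm; f_ty = M·x/J = 393.9 N/mm.
Resultant f_max = √[f_tx² + (f_v + f_ty)²] = √[381.6² + (295.5 + 393.9)²] = 787.9 N/mm.
Capacity per unit length: r_n/Ω = (1/2.0) × 0.6 × 620 × (0.707 × 12) = 1578 N/mm.
787.9 ≤ 1578 → adequate.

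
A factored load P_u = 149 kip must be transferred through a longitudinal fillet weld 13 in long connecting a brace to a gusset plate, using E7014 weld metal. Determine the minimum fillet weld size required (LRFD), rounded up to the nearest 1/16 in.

w = 9/16 in

E70XX → F_EXX = 70 ksi.
Total weld length L = 13 in.
Required throat t_e = P_u / (φ × 0.6 F_EXX × L) = 149 / (0.75 × 0.6 × 70 × 13) = 0.3639 in.
Required leg w = t_e / 0.707 = 0.5147 in → use 9/16 in.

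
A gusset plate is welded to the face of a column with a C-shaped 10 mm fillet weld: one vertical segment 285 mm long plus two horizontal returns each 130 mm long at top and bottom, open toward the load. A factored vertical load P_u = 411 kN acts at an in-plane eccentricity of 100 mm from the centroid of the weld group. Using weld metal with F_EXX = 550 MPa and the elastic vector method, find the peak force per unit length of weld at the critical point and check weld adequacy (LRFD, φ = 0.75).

f_max ≈ 1440 N/mm; adequate

Total weld length L_w = 545 mm. Treat welds as unit-width lines.
Centroid: x̄ = 2×130×65 / 545 = 31.01 mm from the vertical weld.
Polar moment about centroid: J = I_x + I_y = [285³/12 + 2×130×142.5²] + [285×31.01² + 2(130³/12 + 130×33.99²)] = 8149000 mm³.
Direct shear f_v = P/L_w = 411×10³ / 545 = 754.1 N/mm (vertical).
Torsion M = P·e = 411×10³ × 100 = 41100000 N·mm.
Critical point at (x, y) = (98.99, 142.5) from centroid. f_tx = M·y/J = 718.7 N/mm; f_ty = M·x/J = 499.2 N/mm.
Resultant f_max = √[f_tx² + (f_v + f_ty)²] = √[718.7² + (754.1 + 499.2)²] = 1445 N/mm.
Capacity per unit length: φr_n = 0.75 × 0.6 × 550 × (0.707 × 10) = 1750 N/mm.
1445 ≤ 1750 → adequate.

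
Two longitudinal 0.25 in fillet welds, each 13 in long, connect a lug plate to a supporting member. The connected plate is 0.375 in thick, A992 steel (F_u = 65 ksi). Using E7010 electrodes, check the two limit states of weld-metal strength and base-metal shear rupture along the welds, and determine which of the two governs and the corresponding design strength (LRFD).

E70XX → F_EXX = 70 ksi.
t_e = 0.707 × 0.25 = 0.1767 in; L = 26 in.
Weld metal: φR_n = 0.75 × 0.6 × 70 × 0.1767 × 26 = 144.8 kips.
Base metal (shear rupture): φR_n = 0.75 × 0.6 × 65 × 0.375 × 26 = 285.2 kips.
Governing: weld metal.

φR_n ≈ 145 kips (weld metal governs)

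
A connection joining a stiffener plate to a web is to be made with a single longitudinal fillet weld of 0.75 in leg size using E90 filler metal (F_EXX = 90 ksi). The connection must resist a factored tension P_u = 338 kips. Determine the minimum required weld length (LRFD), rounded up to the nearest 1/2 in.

Throat t_e = 0.707 × 0.75 = 0.5302 in.
φr_n = 0.75 × 0.6 × 90 × 0.5302 = 21.48 kips/in.
L_req = P_u / φr_n = 338 / 21.48 = 15.74 in total.
Round up → use L = 16 in.

L = 16 in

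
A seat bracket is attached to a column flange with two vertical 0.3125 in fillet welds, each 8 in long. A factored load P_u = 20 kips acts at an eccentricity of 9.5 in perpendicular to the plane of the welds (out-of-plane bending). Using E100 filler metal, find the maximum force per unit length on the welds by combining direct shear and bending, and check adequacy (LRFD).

f_max ≈ 8.99 kip/in; adequate

E100XX → F_EXX = 100 ksi.
L_w = 2 × 8 = 16 in; section modulus (unit throat) S = 2 × L²/6 = 21.33 in².
Direct shear f_v = P/L_w = 20/16 = 1.25 kip/in.
Moment M = P × e = 20 × 9.5 = 190 kip·in; bending f_b = M/S = 8.906 kip/in.
f_max = √(f_v² + f_b²) = √(1.25² + 8.906²) = 8.994 kip/in.
φr_n = 0.75 × 0.6 × 100 × (0.707 × 0.3125) = 9.942 kip/in → adequate.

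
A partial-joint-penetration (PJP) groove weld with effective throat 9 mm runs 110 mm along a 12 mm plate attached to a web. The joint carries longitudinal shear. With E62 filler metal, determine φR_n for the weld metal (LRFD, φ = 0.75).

φR_n ≈ 276 kN

E62XX → F_EXX = 620 MPa.
Effective throat (given) t_e = 9 mm.
A_we = 9 × 110 = 990 mm².
F_nw = 0.6 F_EXX = 372 MPa.
φR_n = 0.75 × 372 × 990 × 10⁻³ = 276.2 kN.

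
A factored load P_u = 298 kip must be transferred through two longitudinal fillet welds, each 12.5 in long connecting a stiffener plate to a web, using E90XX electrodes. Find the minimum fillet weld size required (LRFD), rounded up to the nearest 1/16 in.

E90XX → F_EXX = 90 ksi.
Total weld length L = 25 in.
Required throat t_e = P_u / (φ × 0.6 F_EXX × L) = 298 / (0.75 × 0.6 × 90 × 25) = 0.2943 in.
Required leg w = t_e / 0.707 = 0.4163 in → use 7/16 in.

w = 7/16 in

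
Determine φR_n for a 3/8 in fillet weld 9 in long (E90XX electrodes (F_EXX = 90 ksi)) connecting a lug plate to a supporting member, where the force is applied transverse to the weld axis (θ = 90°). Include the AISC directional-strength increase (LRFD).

t_e = 0.707 × 0.375 = 0.2651 in; A_we = 0.2651 × 9 = 2.386 in².
Directional factor: 1.0 + 0.5 sin^1.5(90°) = 1.5.
F_nw = 0.6 × 90 × 1.5 = 81 ksi.
φR_n = 0.75 × 81 × 2.386 = 145 kips.

φR_n ≈ 145 kips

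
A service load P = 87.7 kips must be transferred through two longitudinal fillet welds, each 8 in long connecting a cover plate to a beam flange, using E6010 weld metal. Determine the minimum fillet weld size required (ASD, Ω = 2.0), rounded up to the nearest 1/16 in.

E60XX → F_EXX = 60 ksi.
Total weld length L = 16 in.
Required throat t_e = P × Ω / (0.6 F_EXX × L) = 87.7 × 2.0 / (0.6 × 60 × 16) = 0.3045 in.
Required leg w = t_e / 0.707 = 0.4307 in → use 7/16 in.

w = 7/16 in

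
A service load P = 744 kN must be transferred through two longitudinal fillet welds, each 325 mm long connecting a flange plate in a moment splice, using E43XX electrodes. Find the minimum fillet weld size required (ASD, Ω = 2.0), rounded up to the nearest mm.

w = 13 mm

E43XX → F_EXX = 430 MPa.
Total weld length L = 650 mm.
Required throat t_e = P × Ω / (0.6 F_EXX × L) = 744 × 2.0 / (0.6 × 430 × 650 × 10⁻³) = 8.873 mm.
Required leg w = t_e / 0.707 = 12.55 mm → use 13 mm.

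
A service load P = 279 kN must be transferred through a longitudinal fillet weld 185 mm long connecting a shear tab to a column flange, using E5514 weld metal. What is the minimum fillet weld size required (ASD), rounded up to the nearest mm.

E55XX → F_EXX = 550 MPa.
Total weld length L = 185 mm.
Required throat t_e = P × Ω / (0.6 F_EXX × L) = 279 × 2.0 / (0.6 × 550 × 185 × 10⁻³) = 9.14 mm.
Required leg w = t_e / 0.707 = 12.93 mm → use 13 mm.

w = 13 mm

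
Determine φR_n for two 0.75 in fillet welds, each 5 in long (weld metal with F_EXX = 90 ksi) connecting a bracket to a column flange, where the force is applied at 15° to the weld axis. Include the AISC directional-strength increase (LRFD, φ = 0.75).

t_e = 0.707 × 0.75 = 0.5302 in; A_we = 0.5302 × 10 = 5.303 in².
Directional factor: 1.0 + 0.5 sin^1.5(15°) = 1.066.
F_nw = 0.6 × 90 × 1.066 = 57.56 ksi.
φR_n = 0.75 × 57.56 × 5.303 = 228.9 kips.

φR_n ≈ 229 kips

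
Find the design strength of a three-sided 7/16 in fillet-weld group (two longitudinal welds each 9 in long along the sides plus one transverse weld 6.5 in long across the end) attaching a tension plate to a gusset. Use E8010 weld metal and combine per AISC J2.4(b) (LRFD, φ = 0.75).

φR_n ≈ 279 kips

E80XX → F_EXX = 80 ksi.
t_e = 0.707 × 0.4375 = 0.3093 in.
R_nwl = 0.6 × 80 × 0.3093 × 18 = 267.2 kips (longitudinal, 2 welds).
R_nwt = 0.6 × 80 × 0.3093 × 6.5 = 96.51 kips (transverse, base value).
(i) R_nwl + R_nwt = 363.8 kips; (ii) 0.85 R_nwl + 1.5 R_nwt = 371.9 kips.
R_n = max = 371.9 kips [governs: (ii)]; φR_n = 278.9 kips.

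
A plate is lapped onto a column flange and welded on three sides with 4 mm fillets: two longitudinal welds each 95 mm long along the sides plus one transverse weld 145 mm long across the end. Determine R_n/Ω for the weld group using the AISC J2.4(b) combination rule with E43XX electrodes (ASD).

R_n/Ω ≈ 138 kN

E43XX → F_EXX = 430 MPa.
t_e = 0.707 × 4 = 2.828 mm.
R_nwl = 0.6 × 430 × 2.828 × 190 × 10⁻³ = 138.6 kN (longitudinal, 2 welds).
R_nwt = 0.6 × 430 × 2.828 × 145 × 10⁻³ = 105.8 kN (transverse, base value).
(i) R_nwl + R_nwt = 244.4 kN; (ii) 0.85 R_nwl + 1.5 R_nwt = 276.5 kN.
R_n = max = 276.5 kN [governs: (ii)]; R_n/Ω = 138.3 kN.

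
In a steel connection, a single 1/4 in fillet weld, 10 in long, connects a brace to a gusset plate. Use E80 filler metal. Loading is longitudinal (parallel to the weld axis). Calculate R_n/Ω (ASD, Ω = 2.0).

E80XX → F_EXX = 80 ksi.
Effective throat t_e = 0.707 × 0.25 = 0.1767 in.
Total length L = 10 in; A_we = 0.1767 × 10 = 1.767 in².
F_nw = 0.6 F_EXX = 0.6 × 80 = 48 ksi.
R_n = 48 × 1.767 = 84.84 kip; R_n/Ω = 84.84/2.0 = 42.42 kip.

R_n/Ω ≈ 42.4 kip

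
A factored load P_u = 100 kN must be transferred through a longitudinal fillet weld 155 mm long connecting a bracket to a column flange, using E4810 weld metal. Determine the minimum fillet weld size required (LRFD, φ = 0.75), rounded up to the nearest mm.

w = 5 mm

E48XX → F_EXX = 480 MPa.
Total weld length L = 155 mm.
Required throat t_e = P_u / (φ × 0.6 F_EXX × L) = 100 / (0.75 × 0.6 × 480 × 155 × 10⁻³) = 2.987 mm.
Required leg w = t_e / 0.707 = 4.225 mm → use 5 mm.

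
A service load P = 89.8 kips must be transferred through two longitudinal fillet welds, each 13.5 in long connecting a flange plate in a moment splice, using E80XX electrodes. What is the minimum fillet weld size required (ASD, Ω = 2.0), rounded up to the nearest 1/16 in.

w = 1/4 in

E80XX → F_EXX = 80 ksi.
Total weld length L = 27 in.
Required throat t_e = P × Ω / (0.6 F_EXX × L) = 89.8 × 2.0 / (0.6 × 80 × 27) = 0.1386 in.
Required leg w = t_e / 0.707 = 0.196 in → use 1/4 in.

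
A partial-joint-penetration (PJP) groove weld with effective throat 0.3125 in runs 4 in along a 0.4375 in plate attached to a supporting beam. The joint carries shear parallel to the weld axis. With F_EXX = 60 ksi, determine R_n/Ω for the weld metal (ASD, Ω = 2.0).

R_n/Ω ≈ 22.5 kips

Effective throat (given) t_e = 0.3125 in.
A_we = 0.3125 × 4 = 1.25 in².
F_nw = 0.6 F_EXX = 36 ksi.
R_n/Ω = (36 × 1.25) / 2.0 = 22.5 kips.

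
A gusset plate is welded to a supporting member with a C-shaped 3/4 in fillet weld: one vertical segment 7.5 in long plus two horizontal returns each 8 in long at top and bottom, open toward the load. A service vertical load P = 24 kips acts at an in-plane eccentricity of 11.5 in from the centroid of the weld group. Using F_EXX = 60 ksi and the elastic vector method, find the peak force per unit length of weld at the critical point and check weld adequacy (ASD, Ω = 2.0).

Total weld length L_w = 23.5 in. Treat welds as unit-width lines.
Centroid: x̄ = 2×8×4 / 23.5 = 2.723 in from the vertical weld.
Polar moment about centroid: J = I_x + I_y = [7.5³/12 + 2×8×3.75²] + [7.5×2.723² + 2(8³/12 + 8×1.277²)] = 427.2 in³.
Direct shear f_v = P/L_w = 24 / 23.5 = 1.021 kip/in (vertical).
Torsion M = P·e = 24 × 11.5 = 276 kip·in.
Critical point at (x, y) = (5.277, 3.75) from centroid. f_tx = M·y/J = 2.423 kip/in; f_ty = M·x/J = 3.409 kip/in.
Resultant f_max = √[f_tx² + (f_v + f_ty)²] = √[2.423² + (1.021 + 3.409)²] = 5.05 kip/in.
Capacity per unit length: r_n/Ω = (1/2.0) × 0.6 × 60 × (0.707 × 0.75) = 9.544 kip/in.
5.05 ≤ 9.544 → adequate.

f_max ≈ 5.05 kip/in; adequate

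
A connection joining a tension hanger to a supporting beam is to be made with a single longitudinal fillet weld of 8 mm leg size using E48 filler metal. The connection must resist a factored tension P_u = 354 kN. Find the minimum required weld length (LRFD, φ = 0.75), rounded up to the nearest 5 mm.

L = 290 mm

E48XX → F_EXX = 480 MPa.
Throat t_e = 0.707 × 8 = 5.656 mm.
φr_n = 0.75 × 0.6 × 480 × 5.656 × 10⁻³ = 1.222 kN/mm.
L_req = P_u / φr_n = 354 / 1.222 = 289.8 mm total.
Round up → use L = 290 mm.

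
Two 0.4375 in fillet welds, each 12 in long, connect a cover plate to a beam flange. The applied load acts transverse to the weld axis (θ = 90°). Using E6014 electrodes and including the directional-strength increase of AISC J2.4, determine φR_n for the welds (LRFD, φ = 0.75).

E60XX → F_EXX = 60 ksi.
t_e = 0.707 × 0.4375 = 0.3093 in; A_we = 0.3093 × 24 = 7.423 in².
Directional factor: 1.0 + 0.5 sin^1.5(90°) = 1.5.
F_nw = 0.6 × 60 × 1.5 = 54 ksi.
φR_n = 0.75 × 54 × 7.423 = 300.7 kips.

φR_n ≈ 301 kips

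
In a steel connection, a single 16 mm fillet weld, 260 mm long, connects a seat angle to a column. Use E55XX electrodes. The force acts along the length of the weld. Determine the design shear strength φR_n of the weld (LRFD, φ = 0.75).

φR_n ≈ 728 kN

E55XX → F_EXX = 550 MPa.
Effective throat t_e = 0.707 × 16 = 11.31 mm.
Total length L = 260 mm; A_we = 11.31 × 260 = 2941 mm².
F_nw = 0.6 F_EXX = 0.6 × 550 = 330 MPa.
φR_n = 0.75 × 330 × 2941 × 10⁻³ = 727.9 kN.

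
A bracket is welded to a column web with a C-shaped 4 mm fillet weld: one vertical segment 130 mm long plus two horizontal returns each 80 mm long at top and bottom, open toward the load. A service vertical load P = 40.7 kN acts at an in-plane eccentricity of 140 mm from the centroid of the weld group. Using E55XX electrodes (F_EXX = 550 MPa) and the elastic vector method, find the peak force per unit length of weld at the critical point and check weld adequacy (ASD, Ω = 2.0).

f_max ≈ 571 N/mm; NOT adequate

Total weld length L_w = 290 mm. Treat welds as unit-width lines.
Centroid: x̄ = 2×80×40 / 290 = 22.07 mm from the vertical weld.
Polar moment about centroid: J = I_x + I_y = [130³/12 + 2×80×65²] + [130×22.07² + 2(80³/12 + 80×17.93²)] = 1059000 mm³.
Direct shear f_v = P/L_w = 40.7×10³ / 290 = 140.3 N/mm (vertical).
Torsion M = P·e = 40.7×10³ × 140 = 5698000 N·mm.
Critical point at (x, y) = (57.93, 65) from centroid. f_tx = M·y/J = 349.7 N/mm; f_ty = M·x/J = 311.6 N/mm.
Resultant f_max = √[f_tx² + (f_v + f_ty)²] = √[349.7² + (140.3 + 311.6)²] = 571.5 N/mm.
Capacity per unit length: r_n/Ω = (1/2.0) × 0.6 × 550 × (0.707 × 4) = 466.6 N/mm.
571.5 > 466.6 → NOT adequate.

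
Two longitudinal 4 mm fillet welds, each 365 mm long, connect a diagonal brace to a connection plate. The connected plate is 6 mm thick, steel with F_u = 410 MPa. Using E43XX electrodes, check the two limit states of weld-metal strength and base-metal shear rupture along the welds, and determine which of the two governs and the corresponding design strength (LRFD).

E43XX → F_EXX = 430 MPa.
t_e = 0.707 × 4 = 2.828 mm; L = 730 mm.
Weld metal: φR_n = 0.75 × 0.6 × 430 × 2.828 × 730 × 10⁻³ = 399.5 kN.
Base metal (shear rupture): φR_n = 0.75 × 0.6 × 410 × 6 × 730 × 10⁻³ = 808.1 kN.
Governing: weld metal.

φR_n ≈ 399 kN (weld metal governs)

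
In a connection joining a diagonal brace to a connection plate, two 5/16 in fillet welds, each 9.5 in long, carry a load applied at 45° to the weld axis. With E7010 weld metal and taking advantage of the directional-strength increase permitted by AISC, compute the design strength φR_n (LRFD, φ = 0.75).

E70XX → F_EXX = 70 ksi.
t_e = 0.707 × 0.3125 = 0.2209 in; A_we = 0.2209 × 19 = 4.198 in².
Directional factor: 1.0 + 0.5 sin^1.5(45°) = 1.297.
F_nw = 0.6 × 70 × 1.297 = 54.49 ksi.
φR_n = 0.75 × 54.49 × 4.198 = 171.5 kips.

φR_n ≈ 172 kips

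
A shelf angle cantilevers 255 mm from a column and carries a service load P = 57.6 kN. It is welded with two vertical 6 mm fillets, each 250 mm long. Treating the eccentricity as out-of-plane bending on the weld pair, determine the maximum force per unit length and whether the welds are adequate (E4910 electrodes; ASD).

f_max ≈ 714 N/mm; NOT adequate

E49XX → F_EXX = 490 MPa.
L_w = 2 × 250 = 500 mm; section modulus (unit throat) S = 2 × L²/6 = 20830 mm².
Direct shear f_v = P/L_w = 57.6×10³/500 = 115.2 N/mm.
Moment M = P × e = 57.6×10³ × 255 = 14688000 N·mm; bending f_b = M/S = 705 N/mm.
f_max = √(f_v² + f_b²) = √(115.2² + 705²) = 714.4 N/mm.
r_n/Ω = (1/2.0) × 0.6 × 490 × (0.707 × 6) = 623.6 N/mm → NOT adequate.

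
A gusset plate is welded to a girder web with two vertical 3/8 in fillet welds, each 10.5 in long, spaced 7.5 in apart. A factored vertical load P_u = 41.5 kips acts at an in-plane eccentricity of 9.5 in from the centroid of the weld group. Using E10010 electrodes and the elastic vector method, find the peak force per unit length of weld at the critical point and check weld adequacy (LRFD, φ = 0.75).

f_max ≈ 6.56 kip/in; adequate

E100XX → F_EXX = 100 ksi.
Total weld length L_w = 21 in. Treat welds as unit-width lines.
Polar moment about centroid: J = 2[d³/12 + d(b/2)²] = 2[10.5³/12 + 10.5×3.75²] = 488.2 in³.
Direct shear f_v = P/L_w = 41.5 / 21 = 1.976 kip/in (vertical).
Torsion M = P·e = 41.5 × 9.5 = 394.25 kip·in.
Critical point at (x, y) = (3.75, 5.25) from centroid. f_tx = M·y/J = 4.239 kip/in; f_ty = M·x/J = 3.028 kip/in.
Resultant f_max = √[f_tx² + (f_v + f_ty)²] = √[4.239² + (1.976 + 3.028)²] = 6.558 kip/in.
Capacity per unit length: φr_n = 0.75 × 0.6 × 100 × (0.707 × 0.375) = 11.93 kip/in.
6.558 ≤ 11.93 → adequate.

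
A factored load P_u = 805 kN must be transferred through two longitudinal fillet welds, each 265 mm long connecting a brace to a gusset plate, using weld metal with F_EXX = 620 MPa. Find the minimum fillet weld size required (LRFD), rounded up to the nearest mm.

w = 8 mm

Total weld length L = 530 mm.
Required throat t_e = P_u / (φ × 0.6 F_EXX × L) = 805 / (0.75 × 0.6 × 620 × 530 × 10⁻³) = 5.444 mm.
Required leg w = t_e / 0.707 = 7.7 mm → use 8 mm.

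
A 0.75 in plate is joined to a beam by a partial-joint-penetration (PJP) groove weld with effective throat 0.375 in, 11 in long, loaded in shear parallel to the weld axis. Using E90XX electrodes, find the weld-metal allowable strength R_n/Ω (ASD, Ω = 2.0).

R_n/Ω ≈ 111 kips

E90XX → F_EXX = 90 ksi.
Effective throat (given) t_e = 0.375 in.
A_we = 0.375 × 11 = 4.125 in².
F_nw = 0.6 F_EXX = 54 ksi.
R_n/Ω = (54 × 4.125) / 2.0 = 111.4 kips.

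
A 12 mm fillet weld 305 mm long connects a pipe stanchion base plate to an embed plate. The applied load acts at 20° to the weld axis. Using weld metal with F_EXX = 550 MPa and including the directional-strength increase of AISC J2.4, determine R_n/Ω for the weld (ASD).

t_e = 0.707 × 12 = 8.484 mm; A_we = 8.484 × 305 = 2588 mm².
Directional factor: 1.0 + 0.5 sin^1.5(20°) = 1.1.
F_nw = 0.6 × 550 × 1.1 = 363 MPa.
R_n/Ω = (363 × 2588) / 2.0 × 10⁻³ = 469.7 kN.

R_n/Ω ≈ 470 kN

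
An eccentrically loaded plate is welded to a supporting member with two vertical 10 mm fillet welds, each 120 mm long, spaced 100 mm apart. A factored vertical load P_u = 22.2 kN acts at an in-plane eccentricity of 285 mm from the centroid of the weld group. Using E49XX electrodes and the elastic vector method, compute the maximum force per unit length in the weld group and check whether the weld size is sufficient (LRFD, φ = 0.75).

E49XX → F_EXX = 490 MPa.
Total weld length L_w = 240 mm. Treat welds as unit-width lines.
Polar moment about centroid: J = 2[d³/12 + d(b/2)²] = 2[120³/12 + 120×50²] = 888000 mm³.
Direct shear f_v = P/L_w = 22.2×10³ / 240 = 92.5 N/mm (vertical).
Torsion M = P·e = 22.2×10³ × 285 = 6327000 N·mm.
Critical point at (x, y) = (50, 60) from centroid. f_tx = M·y/J = 427.5 N/mm; f_ty = M·x/J = 356.2 N/mm.
Resultant f_max = √[f_tx² + (f_v + f_ty)²] = √[427.5² + (92.5 + 356.2)²] = 619.8 N/mm.
Capacity per unit length: φr_n = 0.75 × 0.6 × 490 × (0.707 × 10) = 1559 N/mm.
619.8 ≤ 1559 → adequate.

f_max ≈ 620 N/mm; adequate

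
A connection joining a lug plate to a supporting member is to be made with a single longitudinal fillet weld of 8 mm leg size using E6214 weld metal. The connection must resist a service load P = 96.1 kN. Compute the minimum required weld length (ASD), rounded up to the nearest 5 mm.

L = 95 mm

E62XX → F_EXX = 620 MPa.
Throat t_e = 0.707 × 8 = 5.656 mm.
r_n/Ω = (0.6 × 620 × 5.656) / 2.0 = 1052 N/mm = 1.052 kN/mm.
L_req = P / (r_n/Ω) = 96.1 / 1.052 = 91.35 mm total.
Round up → use L = 95 mm.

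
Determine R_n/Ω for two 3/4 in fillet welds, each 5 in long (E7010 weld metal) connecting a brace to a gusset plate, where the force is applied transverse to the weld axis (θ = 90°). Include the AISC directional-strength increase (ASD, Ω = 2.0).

R_n/Ω ≈ 167 kips

E70XX → F_EXX = 70 ksi.
t_e = 0.707 × 0.75 = 0.5302 in; A_we = 0.5302 × 10 = 5.303 in².
Directional factor: 1.0 + 0.5 sin^1.5(90°) = 1.5.
F_nw = 0.6 × 70 × 1.5 = 63 ksi.
R_n/Ω = (63 × 5.303) / 2.0 = 167 kips.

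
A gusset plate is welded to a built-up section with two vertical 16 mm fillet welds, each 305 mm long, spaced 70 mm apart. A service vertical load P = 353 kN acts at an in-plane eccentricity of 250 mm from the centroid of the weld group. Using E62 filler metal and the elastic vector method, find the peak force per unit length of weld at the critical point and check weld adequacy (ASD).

f_max ≈ 2710 N/mm; NOT adequate

E62XX → F_EXX = 620 MPa.
Total weld length L_w = 610 mm. Treat welds as unit-width lines.
Polar moment about centroid: J = 2[d³/12 + d(b/2)²] = 2[305³/12 + 305×35²] = 5476000 mm³.
Direct shear f_v = P/L_w = 353×10³ / 610 = 578.7 N/mm (vertical).
Torsion M = P·e = 353×10³ × 250 = 88250000 N·mm.
Critical point at (x, y) = (35, 152.5) from centroid. f_tx = M·y/J = 2458 N/mm; f_ty = M·x/J = 564.1 N/mm.
Resultant f_max = √[f_tx² + (f_v + f_ty)²] = √[2458² + (578.7 + 564.1)²] = 2710 N/mm.
Capacity per unit length: r_n/Ω = (1/2.0) × 0.6 × 620 × (0.707 × 16) = 2104 N/mm.
2710 > 2104 → NOT adequate.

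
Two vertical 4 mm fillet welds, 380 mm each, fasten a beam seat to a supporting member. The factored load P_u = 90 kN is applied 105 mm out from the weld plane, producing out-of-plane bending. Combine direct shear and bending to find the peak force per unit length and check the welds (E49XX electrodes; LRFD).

f_max ≈ 229 N/mm; adequate

E49XX → F_EXX = 490 MPa.
L_w = 2 × 380 = 760 mm; section modulus (unit throat) S = 2 × L²/6 = 48130 mm².
Direct shear f_v = P/L_w = 90×10³/760 = 118.4 N/mm.
Moment M = P × e = 90×10³ × 105 = 9450000 N·mm; bending f_b = M/S = 196.3 N/mm.
f_max = √(f_v² + f_b²) = √(118.4² + 196.3²) = 229.3 N/mm.
φr_n = 0.75 × 0.6 × 490 × (0.707 × 4) = 623.6 N/mm → adequate.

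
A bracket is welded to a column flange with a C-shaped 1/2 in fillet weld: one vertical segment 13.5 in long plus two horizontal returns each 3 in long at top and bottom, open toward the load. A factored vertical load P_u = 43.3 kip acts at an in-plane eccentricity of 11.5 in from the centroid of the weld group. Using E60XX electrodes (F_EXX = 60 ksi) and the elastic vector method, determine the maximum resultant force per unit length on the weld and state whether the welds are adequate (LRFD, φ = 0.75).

Total weld length L_w = 19.5 in. Treat welds as unit-width lines.
Centroid: x̄ = 2×3×1.5 / 19.5 = 0.4615 in from the vertical weld.
Polar moment about centroid: J = I_x + I_y = [13.5³/12 + 2×3×6.75²] + [13.5×0.4615² + 2(3³/12 + 3×1.038²)] = 492.3 in³.
Direct shear f_v = P/L_w = 43.3 / 19.5 = 2.221 kip/in (vertical).
Torsion M = P·e = 43.3 × 11.5 = 497.95 kip·in.
Critical point at (x, y) = (2.538, 6.75) from centroid. f_tx = M·y/J = 6.828 kip/in; f_ty = M·x/J = 2.568 kip/in.
Resultant f_max = √[f_tx² + (f_v + f_ty)²] = √[6.828² + (2.221 + 2.568)²] = 8.34 kip/in.
Capacity per unit length: φr_n = 0.75 × 0.6 × 60 × (0.707 × 0.5) = 9.544 kip/in.
8.34 ≤ 9.544 → adequate.

f_max ≈ 8.34 kip/in; adequate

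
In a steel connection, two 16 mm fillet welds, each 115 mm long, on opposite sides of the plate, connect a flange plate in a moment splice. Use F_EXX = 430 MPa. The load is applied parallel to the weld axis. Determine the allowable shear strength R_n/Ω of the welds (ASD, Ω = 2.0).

R_n/Ω ≈ 336 kN

Effective throat t_e = 0.707 × 16 = 11.31 mm.
Total length L = 230 mm; A_we = 11.31 × 230 = 2602 mm².
F_nw = 0.6 F_EXX = 0.6 × 430 = 258 MPa.
R_n = 258 × 2602 × 10⁻³ = 671.3 kN; R_n/Ω = 671.3/2.0 = 335.6 kN.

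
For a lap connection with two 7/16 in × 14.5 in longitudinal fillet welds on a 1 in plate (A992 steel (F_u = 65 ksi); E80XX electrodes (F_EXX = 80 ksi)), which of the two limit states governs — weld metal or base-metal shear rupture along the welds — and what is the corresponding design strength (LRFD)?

t_e = 0.707 × 0.4375 = 0.3093 in; L = 29 in.
Weld metal: φR_n = 0.75 × 0.6 × 80 × 0.3093 × 29 = 322.9 kip.
Base metal (shear rupture): φR_n = 0.75 × 0.6 × 65 × 1 × 29 = 848.2 kip.
Governing: weld metal.

φR_n ≈ 323 kip (weld metal governs)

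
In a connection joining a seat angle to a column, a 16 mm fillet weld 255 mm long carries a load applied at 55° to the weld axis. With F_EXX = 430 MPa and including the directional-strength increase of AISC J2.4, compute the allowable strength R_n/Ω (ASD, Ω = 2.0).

t_e = 0.707 × 16 = 11.31 mm; A_we = 11.31 × 255 = 2885 mm².
Directional factor: 1.0 + 0.5 sin^1.5(55°) = 1.371.
F_nw = 0.6 × 430 × 1.371 = 353.6 MPa.
R_n/Ω = (353.6 × 2885) / 2.0 × 10⁻³ = 510 kN.

R_n/Ω ≈ 510 kN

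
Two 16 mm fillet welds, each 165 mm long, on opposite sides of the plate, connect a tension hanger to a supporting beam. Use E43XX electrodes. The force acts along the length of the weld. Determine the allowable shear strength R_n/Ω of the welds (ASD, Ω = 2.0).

R_n/Ω ≈ 482 kN

E43XX → F_EXX = 430 MPa.
Effective throat t_e = 0.707 × 16 = 11.31 mm.
Total length L = 330 mm; A_we = 11.31 × 330 = 3733 mm².
F_nw = 0.6 F_EXX = 0.6 × 430 = 258 MPa.
R_n = 258 × 3733 × 10⁻³ = 963.1 kN; R_n/Ω = 963.1/2.0 = 481.6 kN.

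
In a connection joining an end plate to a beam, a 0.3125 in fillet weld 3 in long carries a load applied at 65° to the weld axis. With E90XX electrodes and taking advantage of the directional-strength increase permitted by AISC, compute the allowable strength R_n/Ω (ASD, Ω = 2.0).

R_n/Ω ≈ 25.6 kip

E90XX → F_EXX = 90 ksi.
t_e = 0.707 × 0.3125 = 0.2209 in; A_we = 0.2209 × 3 = 0.6628 in².
Directional factor: 1.0 + 0.5 sin^1.5(65°) = 1.431.
F_nw = 0.6 × 90 × 1.431 = 77.3 ksi.
R_n/Ω = (77.3 × 0.6628) / 2.0 = 25.62 kip.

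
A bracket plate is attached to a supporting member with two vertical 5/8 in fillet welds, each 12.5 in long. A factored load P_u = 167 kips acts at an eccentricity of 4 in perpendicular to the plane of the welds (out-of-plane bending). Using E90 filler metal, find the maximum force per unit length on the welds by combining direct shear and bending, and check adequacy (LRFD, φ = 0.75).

E90XX → F_EXX = 90 ksi.
L_w = 2 × 12.5 = 25 in; section modulus (unit throat) S = 2 × L²/6 = 52.08 in².
Direct shear f_v = P/L_w = 167/25 = 6.68 kip/in.
Moment M = P × e = 167 × 4 = 668 kip·in; bending f_b = M/S = 12.83 kip/in.
f_max = √(f_v² + f_b²) = √(6.68² + 12.83²) = 14.46 kip/in.
φr_n = 0.75 × 0.6 × 90 × (0.707 × 0.625) = 17.9 kip/in → adequate.

f_max ≈ 14.5 kip/in; adequate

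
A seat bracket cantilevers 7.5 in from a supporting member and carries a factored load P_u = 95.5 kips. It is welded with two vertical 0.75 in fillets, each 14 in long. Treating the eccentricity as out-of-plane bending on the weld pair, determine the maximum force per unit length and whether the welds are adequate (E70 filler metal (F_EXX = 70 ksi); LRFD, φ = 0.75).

f_max ≈ 11.5 kip/in; adequate

L_w = 2 × 14 = 28 in; section modulus (unit throat) S = 2 × L²/6 = 65.33 in².
Direct shear f_v = P/L_w = 95.5/28 = 3.411 kip/in.
Moment M = P × e = 95.5 × 7.5 = 716.25 kip·in; bending f_b = M/S = 10.96 kip/in.
f_max = √(f_v² + f_b²) = √(3.411² + 10.96²) = 11.48 kip/in.
φr_n = 0.75 × 0.6 × 70 × (0.707 × 0.75) = 16.7 kip/in → adequate.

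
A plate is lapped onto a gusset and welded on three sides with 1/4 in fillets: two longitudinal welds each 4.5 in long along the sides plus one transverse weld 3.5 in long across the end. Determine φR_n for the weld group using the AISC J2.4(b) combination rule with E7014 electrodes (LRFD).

E70XX → F_EXX = 70 ksi.
t_e = 0.707 × 0.25 = 0.1767 in.
R_nwl = 0.6 × 70 × 0.1767 × 9 = 66.81 kips (longitudinal, 2 welds).
R_nwt = 0.6 × 70 × 0.1767 × 3.5 = 25.98 kips (transverse, base value).
(i) R_nwl + R_nwt = 92.79 kips; (ii) 0.85 R_nwl + 1.5 R_nwt = 95.76 kips.
R_n = max = 95.76 kips [governs: (ii)]; φR_n = 71.82 kips.

φR_n ≈ 71.8 kips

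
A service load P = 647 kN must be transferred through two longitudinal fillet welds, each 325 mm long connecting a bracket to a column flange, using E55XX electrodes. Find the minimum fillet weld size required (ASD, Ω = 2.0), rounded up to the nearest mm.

w = 9 mm

E55XX → F_EXX = 550 MPa.
Total weld length L = 650 mm.
Required throat t_e = P × Ω / (0.6 F_EXX × L) = 647 × 2.0 / (0.6 × 550 × 650 × 10⁻³) = 6.033 mm.
Required leg w = t_e / 0.707 = 8.533 mm → use 9 mm.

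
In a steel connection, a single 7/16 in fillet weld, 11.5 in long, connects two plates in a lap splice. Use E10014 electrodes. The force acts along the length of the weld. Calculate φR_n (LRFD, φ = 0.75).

φR_n ≈ 160 kips

E100XX → F_EXX = 100 ksi.
Effective throat t_e = 0.707 × 0.4375 = 0.3093 in.
Total length L = 11.5 in; A_we = 0.3093 × 11.5 = 3.557 in².
F_nw = 0.6 F_EXX = 0.6 × 100 = 60 ksi.
φR_n = 0.75 × 60 × 3.557 = 160.1 kips.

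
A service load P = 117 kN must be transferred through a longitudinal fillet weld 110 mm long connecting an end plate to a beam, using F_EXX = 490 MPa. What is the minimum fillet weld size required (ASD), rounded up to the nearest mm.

Total weld length L = 110 mm.
Required throat t_e = P × Ω / (0.6 F_EXX × L) = 117 × 2.0 / (0.6 × 490 × 110 × 10⁻³) = 7.236 mm.
Required leg w = t_e / 0.707 = 10.23 mm → use 11 mm.

w = 11 mm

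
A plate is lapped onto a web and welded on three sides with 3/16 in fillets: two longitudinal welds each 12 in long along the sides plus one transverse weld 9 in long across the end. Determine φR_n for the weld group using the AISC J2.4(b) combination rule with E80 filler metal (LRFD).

E80XX → F_EXX = 80 ksi.
t_e = 0.707 × 0.1875 = 0.1326 in.
R_nwl = 0.6 × 80 × 0.1326 × 24 = 152.7 kip (longitudinal, 2 welds).
R_nwt = 0.6 × 80 × 0.1326 × 9 = 57.27 kip (transverse, base value).
(i) R_nwl + R_nwt = 210 kip; (ii) 0.85 R_nwl + 1.5 R_nwt = 215.7 kip.
R_n = max = 215.7 kip [governs: (ii)]; φR_n = 161.8 kip.

φR_n ≈ 162 kip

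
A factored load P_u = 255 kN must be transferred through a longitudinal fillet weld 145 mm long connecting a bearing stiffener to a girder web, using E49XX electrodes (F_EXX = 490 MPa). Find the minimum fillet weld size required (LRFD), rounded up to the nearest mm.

Total weld length L = 145 mm.
Required throat t_e = P_u / (φ × 0.6 F_EXX × L) = 255 / (0.75 × 0.6 × 490 × 145 × 10⁻³) = 7.976 mm.
Required leg w = t_e / 0.707 = 11.28 mm → use 12 mm.

w = 12 mm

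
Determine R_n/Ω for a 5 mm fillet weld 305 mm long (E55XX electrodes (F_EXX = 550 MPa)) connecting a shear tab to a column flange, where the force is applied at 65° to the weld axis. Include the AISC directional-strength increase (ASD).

t_e = 0.707 × 5 = 3.535 mm; A_we = 3.535 × 305 = 1078 mm².
Directional factor: 1.0 + 0.5 sin^1.5(65°) = 1.431.
F_nw = 0.6 × 550 × 1.431 = 472.4 MPa.
R_n/Ω = (472.4 × 1078) / 2.0 × 10⁻³ = 254.6 kN.

R_n/Ω ≈ 255 kN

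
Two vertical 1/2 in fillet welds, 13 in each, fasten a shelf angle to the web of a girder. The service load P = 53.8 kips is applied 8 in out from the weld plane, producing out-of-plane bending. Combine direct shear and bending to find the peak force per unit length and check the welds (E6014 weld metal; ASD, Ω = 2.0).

f_max ≈ 7.92 kip/in; NOT adequate

E60XX → F_EXX = 60 ksi.
L_w = 2 × 13 = 26 in; section modulus (unit throat) S = 2 × L²/6 = 56.33 in².
Direct shear f_v = P/L_w = 53.8/26 = 2.069 kip/in.
Moment M = P × e = 53.8 × 8 = 430.4 kip·in; bending f_b = M/S = 7.64 kip/in.
f_max = √(f_v² + f_b²) = √(2.069² + 7.64²) = 7.915 kip/in.
r_n/Ω = (1/2.0) × 0.6 × 60 × (0.707 × 0.5) = 6.363 kip/in → NOT adequate.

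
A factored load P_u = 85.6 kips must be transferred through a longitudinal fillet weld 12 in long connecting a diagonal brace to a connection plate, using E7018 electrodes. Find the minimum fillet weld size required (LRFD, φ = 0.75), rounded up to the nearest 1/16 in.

w = 3/8 in

E70XX → F_EXX = 70 ksi.
Total weld length L = 12 in.
Required throat t_e = P_u / (φ × 0.6 F_EXX × L) = 85.6 / (0.75 × 0.6 × 70 × 12) = 0.2265 in.
Required leg w = t_e / 0.707 = 0.3203 in → use 3/8 in.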